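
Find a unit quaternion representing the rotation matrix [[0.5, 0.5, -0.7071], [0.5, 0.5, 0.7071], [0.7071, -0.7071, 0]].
0.7071 - 0.5i - 0.5j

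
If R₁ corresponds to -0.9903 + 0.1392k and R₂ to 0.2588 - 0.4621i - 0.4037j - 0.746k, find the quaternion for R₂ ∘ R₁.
-0.1524 + 0.4014i + 0.4641j + 0.7748k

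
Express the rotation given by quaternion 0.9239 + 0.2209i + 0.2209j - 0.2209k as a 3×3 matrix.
[[0.8048, 0.5058, 0.3106], [-0.3106, 0.8048, -0.5058], [-0.5058, 0.3106, 0.8048]]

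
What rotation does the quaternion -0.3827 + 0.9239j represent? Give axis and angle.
axis = (0, 1, 0), θ = 5π/4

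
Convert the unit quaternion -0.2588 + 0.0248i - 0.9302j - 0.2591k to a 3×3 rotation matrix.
[[-0.8648, -0.1802, 0.4686], [0.088, 0.8645, 0.4949], [-0.4943, 0.4692, -0.7318]]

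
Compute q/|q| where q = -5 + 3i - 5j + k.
-0.6455 + 0.3873i - 0.6455j + 0.1291k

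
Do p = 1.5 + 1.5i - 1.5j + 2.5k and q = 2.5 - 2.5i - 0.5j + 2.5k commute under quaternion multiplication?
No: pq = 0.5 - 2.5i - 14.5j + 5.5k ≠ 0.5 + 2.5i + 5.5j + 14.5k = qp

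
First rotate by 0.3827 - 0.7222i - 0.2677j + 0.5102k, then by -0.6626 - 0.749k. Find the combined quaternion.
0.1286 + 0.278i + 0.7183j - 0.6247k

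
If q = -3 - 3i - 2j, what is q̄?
-3 + 3i + 2j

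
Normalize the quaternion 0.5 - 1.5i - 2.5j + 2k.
0.14 - 0.4201i - 0.7001j + 0.5601k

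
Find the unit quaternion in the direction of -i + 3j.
-0.3162i + 0.9487j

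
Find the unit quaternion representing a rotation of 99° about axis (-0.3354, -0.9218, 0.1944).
0.6494 - 0.255i - 0.7009j + 0.1478k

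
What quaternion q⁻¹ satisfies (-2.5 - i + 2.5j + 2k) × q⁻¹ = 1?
-0.1429 + 0.0571i - 0.1429j - 0.1143k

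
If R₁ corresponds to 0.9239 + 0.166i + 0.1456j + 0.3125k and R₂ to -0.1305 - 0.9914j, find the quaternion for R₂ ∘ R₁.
0.0238 - 0.3315i - 0.935j + 0.1238k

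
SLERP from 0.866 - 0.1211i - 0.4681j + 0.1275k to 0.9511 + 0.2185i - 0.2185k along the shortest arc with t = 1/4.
0.9299 - 0.0352i - 0.3639j + 0.0402k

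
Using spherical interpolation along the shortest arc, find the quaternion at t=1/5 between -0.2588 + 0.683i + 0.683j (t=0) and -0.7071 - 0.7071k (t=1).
-0.4327 + 0.6221i + 0.6221j - 0.1969k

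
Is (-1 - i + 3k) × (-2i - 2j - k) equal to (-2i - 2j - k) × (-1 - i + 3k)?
No: pq = 1 + 8i - 5j + 3k ≠ 1 - 4i + 9j - k = qp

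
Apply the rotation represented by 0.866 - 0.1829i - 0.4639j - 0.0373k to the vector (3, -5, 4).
(-2.63, -2.931, 5.873)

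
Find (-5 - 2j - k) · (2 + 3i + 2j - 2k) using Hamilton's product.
-8 - 9i - 17j + 14k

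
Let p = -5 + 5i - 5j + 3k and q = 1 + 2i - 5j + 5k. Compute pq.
-55 - 15i + j - 37k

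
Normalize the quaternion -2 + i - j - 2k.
-0.6325 + 0.3162i - 0.3162j - 0.6325k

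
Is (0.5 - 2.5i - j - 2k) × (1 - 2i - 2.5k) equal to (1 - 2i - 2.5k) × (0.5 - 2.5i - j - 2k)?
No: pq = -9.5 - i - 3.25j - 5.25k ≠ -9.5 - 6i + 1.25j - 1.25k = qp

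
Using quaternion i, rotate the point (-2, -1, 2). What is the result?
(-2, 1, -2)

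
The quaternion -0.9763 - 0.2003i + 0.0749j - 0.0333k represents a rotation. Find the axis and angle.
axis = (-0.9255, 0.3461, -0.1539), θ = 335°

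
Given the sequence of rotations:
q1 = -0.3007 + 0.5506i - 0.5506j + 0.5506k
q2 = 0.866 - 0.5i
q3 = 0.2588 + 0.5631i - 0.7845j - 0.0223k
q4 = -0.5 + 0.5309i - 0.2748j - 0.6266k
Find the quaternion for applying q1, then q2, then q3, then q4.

q2 · q1 = 0.0149 + 0.6272i - 0.2015j + 0.7521k
q3 · q2 · q1 = -0.4906 - 0.4238i - 0.5013j + 0.5729k
q4 · q3 · q2 · q1 = 0.6915 - 0.5201i + 0.3469j - 0.3616k
0.6915 - 0.5201i + 0.3469j - 0.3616k


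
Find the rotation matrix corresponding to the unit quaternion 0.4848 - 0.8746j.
[[-0.5299, 0, -0.848], [0, 1, 0], [0.848, 0, -0.5299]]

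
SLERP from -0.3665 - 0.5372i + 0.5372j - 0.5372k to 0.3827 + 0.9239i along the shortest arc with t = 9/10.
-0.3952 - 0.9145i + 0.0613j - 0.0613k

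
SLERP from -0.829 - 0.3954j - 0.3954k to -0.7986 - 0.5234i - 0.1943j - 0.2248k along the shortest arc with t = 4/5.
-0.8285 - 0.4279i - 0.2426j - 0.2675k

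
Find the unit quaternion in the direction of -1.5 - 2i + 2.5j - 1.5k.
-0.3906 - 0.5208i + 0.6509j - 0.3906k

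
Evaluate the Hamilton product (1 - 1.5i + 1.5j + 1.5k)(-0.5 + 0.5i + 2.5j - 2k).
-0.5 - 5.5i - 0.5j - 7.25k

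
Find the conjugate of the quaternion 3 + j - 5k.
3 - j + 5k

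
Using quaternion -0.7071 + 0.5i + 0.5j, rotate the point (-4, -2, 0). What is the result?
(-3, -3, -1.414)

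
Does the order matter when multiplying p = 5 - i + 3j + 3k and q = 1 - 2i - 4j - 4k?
Yes: pq = 27 - 11i - 27j - 7k ≠ 27 - 11i - 7j - 27k = qp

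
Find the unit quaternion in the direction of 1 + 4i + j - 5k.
0.1525 + 0.61i + 0.1525j - 0.7625k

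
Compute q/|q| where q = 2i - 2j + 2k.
0.5774i - 0.5774j + 0.5774k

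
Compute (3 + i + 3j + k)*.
3 - i - 3j - k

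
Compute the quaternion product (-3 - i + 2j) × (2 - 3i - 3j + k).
-3 + 9i + 14j + 6k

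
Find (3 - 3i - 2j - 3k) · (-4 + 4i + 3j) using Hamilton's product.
6 + 33i + 5j + 11k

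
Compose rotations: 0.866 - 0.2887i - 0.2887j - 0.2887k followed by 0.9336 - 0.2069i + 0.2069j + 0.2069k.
0.8682 - 0.4487i - 0.2098j + 0.0291k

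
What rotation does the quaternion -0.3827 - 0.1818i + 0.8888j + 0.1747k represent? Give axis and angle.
axis = (-0.1968, 0.962, 0.1891), θ = 5π/4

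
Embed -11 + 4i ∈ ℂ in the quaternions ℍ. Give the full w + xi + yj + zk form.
-11 + 4i + 0j + 0k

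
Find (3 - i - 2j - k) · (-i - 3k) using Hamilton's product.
-4 + 3i - 2j - 11k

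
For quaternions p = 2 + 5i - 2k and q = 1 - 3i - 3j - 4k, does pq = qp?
No: pq = 9 - 7i + 20j - 25k ≠ 9 + 5i - 32j + 5k = qp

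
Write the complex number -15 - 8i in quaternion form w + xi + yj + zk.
-15 - 8i + 0j + 0k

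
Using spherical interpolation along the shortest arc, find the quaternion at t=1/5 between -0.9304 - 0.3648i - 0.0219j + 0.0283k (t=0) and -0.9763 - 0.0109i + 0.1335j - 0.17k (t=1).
-0.9546 - 0.2975i + 0.0098j - 0.0122k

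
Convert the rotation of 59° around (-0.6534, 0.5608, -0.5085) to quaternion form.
0.8704 - 0.3217i + 0.2762j - 0.2504k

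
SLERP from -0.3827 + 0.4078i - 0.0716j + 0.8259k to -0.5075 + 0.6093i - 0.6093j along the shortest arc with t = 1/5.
-0.4517 + 0.4979i - 0.2087j + 0.7103k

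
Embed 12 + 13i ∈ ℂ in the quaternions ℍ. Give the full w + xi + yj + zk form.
12 + 13i + 0j + 0k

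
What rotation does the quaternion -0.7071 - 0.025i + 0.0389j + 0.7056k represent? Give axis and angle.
axis = (-0.0354, 0.055, 0.9979), θ = 3π/2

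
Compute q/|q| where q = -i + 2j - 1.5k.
-0.3714i + 0.7428j - 0.5571k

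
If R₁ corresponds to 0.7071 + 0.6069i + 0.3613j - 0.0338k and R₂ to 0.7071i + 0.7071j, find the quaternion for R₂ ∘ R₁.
-0.6846 + 0.4761i + 0.5239j - 0.1737k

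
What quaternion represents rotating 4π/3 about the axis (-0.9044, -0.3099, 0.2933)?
-0.5 - 0.7832i - 0.2684j + 0.254k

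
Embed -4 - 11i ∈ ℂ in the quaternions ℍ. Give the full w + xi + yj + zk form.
-4 - 11i + 0j + 0k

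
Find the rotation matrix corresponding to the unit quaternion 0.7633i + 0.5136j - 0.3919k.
[[0.1653, 0.7841, -0.5983], [0.7841, -0.4724, -0.4026], [-0.5983, -0.4026, -0.6928]]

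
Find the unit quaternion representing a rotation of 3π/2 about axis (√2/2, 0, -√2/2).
-0.7071 + 0.5i - 0.5k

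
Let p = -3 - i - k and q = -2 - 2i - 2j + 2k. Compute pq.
6 + 6i + 10j - 2k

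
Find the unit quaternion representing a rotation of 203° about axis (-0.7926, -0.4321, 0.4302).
-0.1994 - 0.7767i - 0.4234j + 0.4216k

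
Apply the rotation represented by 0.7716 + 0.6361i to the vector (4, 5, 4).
(4, -2.973, 5.671)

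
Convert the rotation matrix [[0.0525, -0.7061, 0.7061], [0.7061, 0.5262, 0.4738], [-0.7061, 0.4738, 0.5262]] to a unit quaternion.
0.7254 + 0.4867j + 0.4867k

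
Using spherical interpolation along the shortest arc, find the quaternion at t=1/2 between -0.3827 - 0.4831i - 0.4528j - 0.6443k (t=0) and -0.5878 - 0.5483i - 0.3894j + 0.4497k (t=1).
-0.5849 - 0.6216i - 0.5076j - 0.1173k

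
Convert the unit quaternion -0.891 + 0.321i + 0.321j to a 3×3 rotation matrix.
[[0.7939, 0.2061, -0.572], [0.2061, 0.7939, 0.572], [0.572, -0.572, 0.5878]]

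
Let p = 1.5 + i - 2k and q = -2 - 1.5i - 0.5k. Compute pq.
-2.5 - 4.25i + 3.5j + 3.25k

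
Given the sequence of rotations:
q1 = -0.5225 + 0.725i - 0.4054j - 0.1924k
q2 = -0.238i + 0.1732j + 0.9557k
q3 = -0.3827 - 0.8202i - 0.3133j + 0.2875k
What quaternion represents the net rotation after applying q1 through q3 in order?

q2 · q1 = 0.4266 + 0.4785i + 0.5566j - 0.5284k
q3 · q2 · q1 = 0.5555 - 0.5275i - 0.6425j + 0.0183k
0.5555 - 0.5275i - 0.6425j + 0.0183k


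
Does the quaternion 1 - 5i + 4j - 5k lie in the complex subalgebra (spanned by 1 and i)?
No. The quaternion 1 - 5i + 4j - 5k has j-coefficient y = 4 and k-coefficient z = -5, not both zero, so it does not lie in the complex subalgebra spanned by 1 and i.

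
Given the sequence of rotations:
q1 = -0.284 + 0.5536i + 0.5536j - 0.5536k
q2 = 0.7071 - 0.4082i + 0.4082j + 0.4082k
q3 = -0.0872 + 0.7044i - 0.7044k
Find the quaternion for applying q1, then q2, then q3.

q2 · q1 = 0.0252 + 0.0554i + 0.2755j - 0.9593k
q3 · q2 · q1 = -0.717 + 0.207i + 0.6127j + 0.26k
-0.717 + 0.207i + 0.6127j + 0.26k


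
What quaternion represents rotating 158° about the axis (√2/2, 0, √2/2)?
0.1908 + 0.6941i + 0.6941k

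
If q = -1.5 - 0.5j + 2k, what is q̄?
-1.5 + 0.5j - 2k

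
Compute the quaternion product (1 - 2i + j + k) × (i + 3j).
-1 - 2i + 4j - 7k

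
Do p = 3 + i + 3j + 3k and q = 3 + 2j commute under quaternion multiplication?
No: pq = 3 - 3i + 15j + 11k ≠ 3 + 9i + 15j + 7k = qp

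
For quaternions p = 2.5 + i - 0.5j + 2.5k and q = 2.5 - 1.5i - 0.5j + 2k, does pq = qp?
No: pq = 2.5 - i - 8.25j + 10k ≠ 2.5 - 1.5i + 3.25j + 12.5k = qp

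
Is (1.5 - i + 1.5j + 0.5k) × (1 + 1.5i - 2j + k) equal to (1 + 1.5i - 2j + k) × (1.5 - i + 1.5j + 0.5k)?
No: pq = 5.5 + 3.75i + 0.25j + 1.75k ≠ 5.5 - 1.25i - 3.25j + 2.25k = qp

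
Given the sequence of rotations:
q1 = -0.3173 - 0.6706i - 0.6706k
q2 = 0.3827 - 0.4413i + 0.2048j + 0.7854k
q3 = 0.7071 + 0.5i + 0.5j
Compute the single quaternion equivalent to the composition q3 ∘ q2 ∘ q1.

q2 · q1 = 0.1093 - 0.254i - 0.8876j - 0.3685k
q3 · q2 · q1 = 0.6481 - 0.3092i - 0.3887j - 0.5774k
0.6481 - 0.3092i - 0.3887j - 0.5774k


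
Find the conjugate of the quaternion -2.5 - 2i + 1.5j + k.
-2.5 + 2i - 1.5j - k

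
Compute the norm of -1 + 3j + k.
√11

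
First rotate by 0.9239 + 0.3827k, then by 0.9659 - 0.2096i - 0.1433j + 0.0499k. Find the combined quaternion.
0.8733 - 0.2485i - 0.0522j + 0.4158k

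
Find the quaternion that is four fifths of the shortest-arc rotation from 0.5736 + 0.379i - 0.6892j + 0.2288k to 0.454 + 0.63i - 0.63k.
0.5464 + 0.6515i - 0.1764j - 0.4959k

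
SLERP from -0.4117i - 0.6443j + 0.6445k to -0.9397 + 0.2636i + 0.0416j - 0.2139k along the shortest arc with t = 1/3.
0.4084 - 0.4397i - 0.5269j + 0.6019k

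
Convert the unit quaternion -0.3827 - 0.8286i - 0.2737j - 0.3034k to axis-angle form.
axis = (-0.8969, -0.2963, -0.3284), θ = 5π/4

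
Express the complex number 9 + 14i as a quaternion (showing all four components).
9 + 14i + 0j + 0k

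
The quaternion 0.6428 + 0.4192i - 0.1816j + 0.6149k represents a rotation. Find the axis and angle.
axis = (0.5472, -0.2371, 0.8027), θ = 100°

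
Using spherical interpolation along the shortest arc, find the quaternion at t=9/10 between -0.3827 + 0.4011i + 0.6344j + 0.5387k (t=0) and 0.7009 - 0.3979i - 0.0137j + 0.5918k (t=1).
-0.7373 + 0.4454i + 0.1058j - 0.4969k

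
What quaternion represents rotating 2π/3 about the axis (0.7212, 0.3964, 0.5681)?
0.5 + 0.6246i + 0.3433j + 0.492k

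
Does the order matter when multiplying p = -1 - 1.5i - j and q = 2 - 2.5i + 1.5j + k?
Yes: pq = -4.25 - 1.5i - 2j - 5.75k ≠ -4.25 + 0.5i - 5j + 3.75k = qp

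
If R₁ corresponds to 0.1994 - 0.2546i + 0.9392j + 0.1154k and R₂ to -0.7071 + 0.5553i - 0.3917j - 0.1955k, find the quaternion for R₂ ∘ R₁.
0.3908 + 0.4292i - 0.7565j + 0.3012k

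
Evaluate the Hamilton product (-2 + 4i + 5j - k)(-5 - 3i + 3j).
7 - 11i - 28j + 32k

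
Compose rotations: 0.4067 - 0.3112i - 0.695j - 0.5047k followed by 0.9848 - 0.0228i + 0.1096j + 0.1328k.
0.5366 - 0.2788i - 0.6927j - 0.3931k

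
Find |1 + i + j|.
√3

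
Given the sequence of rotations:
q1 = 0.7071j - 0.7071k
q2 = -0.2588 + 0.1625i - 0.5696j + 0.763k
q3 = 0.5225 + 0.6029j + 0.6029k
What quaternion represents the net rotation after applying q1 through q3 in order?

q2 · q1 = 0.9423 - 0.1368i - 0.0681j + 0.2979k
q3 · q2 · q1 = 0.3538 + 0.1492i + 0.4501j + 0.8062k
0.3538 + 0.1492i + 0.4501j + 0.8062k


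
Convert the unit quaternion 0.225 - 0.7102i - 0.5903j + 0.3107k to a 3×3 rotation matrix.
[[0.11, 0.6986, -0.707], [0.9783, -0.2018, -0.0472], [-0.1757, -0.6864, -0.7057]]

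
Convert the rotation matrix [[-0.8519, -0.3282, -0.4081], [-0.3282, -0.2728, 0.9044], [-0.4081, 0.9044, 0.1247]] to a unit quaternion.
-0.2721i + 0.603j + 0.7499k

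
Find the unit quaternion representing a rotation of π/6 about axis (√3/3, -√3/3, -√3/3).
0.9659 + 0.1494i - 0.1494j - 0.1494k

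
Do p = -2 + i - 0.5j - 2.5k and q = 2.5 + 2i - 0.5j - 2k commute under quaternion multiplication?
No: pq = -12.25 - 1.75i - 3.25j - 1.75k ≠ -12.25 - 1.25i + 2.75j - 2.75k = qp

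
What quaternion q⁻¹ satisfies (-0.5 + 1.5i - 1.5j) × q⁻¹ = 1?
-0.1053 - 0.3158i + 0.3158j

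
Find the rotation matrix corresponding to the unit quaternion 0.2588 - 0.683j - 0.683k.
[[-0.866, 0.3535, -0.3535], [-0.3535, 0.067, 0.933], [0.3535, 0.933, 0.067]]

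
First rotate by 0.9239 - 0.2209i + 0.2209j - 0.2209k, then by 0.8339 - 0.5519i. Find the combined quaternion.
0.6485 - 0.6941i + 0.0623j - 0.3061k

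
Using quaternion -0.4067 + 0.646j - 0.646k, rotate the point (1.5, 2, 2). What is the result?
(-3.106, -0.55, -0.55)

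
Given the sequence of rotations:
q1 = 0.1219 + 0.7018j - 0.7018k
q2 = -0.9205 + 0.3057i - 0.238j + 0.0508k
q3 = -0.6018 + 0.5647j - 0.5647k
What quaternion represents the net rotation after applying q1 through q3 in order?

q2 · q1 = 0.0905 + 0.1686i - 0.4605j + 0.8667k
q3 · q2 · q1 = 0.695 + 0.1279i + 0.233j - 0.6679k
0.695 + 0.1279i + 0.233j - 0.6679k


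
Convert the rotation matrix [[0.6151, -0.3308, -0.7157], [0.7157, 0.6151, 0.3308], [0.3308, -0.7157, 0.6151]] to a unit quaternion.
0.8434 - 0.3102i - 0.3102j + 0.3102k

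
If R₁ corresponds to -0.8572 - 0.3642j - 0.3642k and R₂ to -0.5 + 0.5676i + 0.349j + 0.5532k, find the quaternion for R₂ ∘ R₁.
0.7572 - 0.4122i + 0.0897j - 0.4988k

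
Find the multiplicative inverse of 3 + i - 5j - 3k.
0.0682 - 0.0227i + 0.1136j + 0.0682k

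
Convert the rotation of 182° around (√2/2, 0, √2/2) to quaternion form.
-0.0175 + 0.707i + 0.707k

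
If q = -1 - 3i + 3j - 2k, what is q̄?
-1 + 3i - 3j + 2k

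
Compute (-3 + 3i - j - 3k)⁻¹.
-0.1071 - 0.1071i + 0.0357j + 0.1071k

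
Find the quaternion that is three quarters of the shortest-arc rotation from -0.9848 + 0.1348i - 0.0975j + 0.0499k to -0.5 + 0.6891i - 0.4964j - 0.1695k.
-0.6787 + 0.5877i - 0.4235j - 0.1209k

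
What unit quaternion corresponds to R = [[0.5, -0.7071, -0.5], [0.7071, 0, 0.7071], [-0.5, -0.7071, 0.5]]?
0.7071 - 0.5i + 0.5k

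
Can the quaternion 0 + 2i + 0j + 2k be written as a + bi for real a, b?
No. The quaternion 2i + 2k has j-coefficient y = 0 and k-coefficient z = 2, not both zero, so it does not lie in the complex subalgebra spanned by 1 and i.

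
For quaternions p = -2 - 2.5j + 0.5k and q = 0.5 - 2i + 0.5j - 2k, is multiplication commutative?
No: pq = 1.25 + 8.75i - 3.25j - 0.75k ≠ 1.25 - 0.75i - 1.25j + 9.25k = qp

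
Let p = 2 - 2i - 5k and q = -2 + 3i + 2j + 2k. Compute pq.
12 + 20i - 7j + 10k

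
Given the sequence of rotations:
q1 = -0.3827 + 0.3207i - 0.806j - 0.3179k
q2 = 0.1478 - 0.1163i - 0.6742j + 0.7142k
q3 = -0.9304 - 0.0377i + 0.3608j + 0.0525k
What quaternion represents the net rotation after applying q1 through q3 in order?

q2 · q1 = -0.3356 + 0.8819i + 0.331j - 0.0104k
q3 · q2 · q1 = 0.2266 - 0.829i - 0.3831j - 0.3386k
0.2266 - 0.829i - 0.3831j - 0.3386k


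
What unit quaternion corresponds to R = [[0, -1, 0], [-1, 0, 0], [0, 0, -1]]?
-0.7071i + 0.7071j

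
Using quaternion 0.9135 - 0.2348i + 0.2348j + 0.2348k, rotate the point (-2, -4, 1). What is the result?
(0.917, -3.216, 3.133)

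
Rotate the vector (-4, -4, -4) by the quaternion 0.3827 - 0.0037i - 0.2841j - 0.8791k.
(0.972, 2.856, -6.237)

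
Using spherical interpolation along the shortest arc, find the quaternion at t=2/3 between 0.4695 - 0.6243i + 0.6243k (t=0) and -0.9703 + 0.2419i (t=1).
0.88 - 0.4118i + 0.2368k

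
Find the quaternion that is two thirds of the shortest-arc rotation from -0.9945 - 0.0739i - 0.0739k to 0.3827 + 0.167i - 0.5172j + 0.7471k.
-0.6888 - 0.1554i + 0.389j - 0.5917k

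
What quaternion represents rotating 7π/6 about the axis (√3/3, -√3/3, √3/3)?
-0.2588 + 0.5577i - 0.5577j + 0.5577k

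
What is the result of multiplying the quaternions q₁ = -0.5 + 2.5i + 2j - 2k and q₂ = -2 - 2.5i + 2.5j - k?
0.25 - 0.75i + 2.25j + 15.75k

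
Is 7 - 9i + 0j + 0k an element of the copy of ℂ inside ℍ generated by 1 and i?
Yes. The quaternion 7 - 9i has j- and k-coefficients y = z = 0, so it lies in the complex subalgebra spanned by 1 and i.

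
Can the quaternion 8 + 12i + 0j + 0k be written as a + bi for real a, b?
Yes. The quaternion 8 + 12i has j- and k-coefficients y = z = 0, so it lies in the complex subalgebra spanned by 1 and i.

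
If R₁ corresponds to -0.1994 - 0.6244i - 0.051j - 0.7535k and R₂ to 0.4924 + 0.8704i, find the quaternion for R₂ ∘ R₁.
0.4453 - 0.481i + 0.6307j - 0.4154k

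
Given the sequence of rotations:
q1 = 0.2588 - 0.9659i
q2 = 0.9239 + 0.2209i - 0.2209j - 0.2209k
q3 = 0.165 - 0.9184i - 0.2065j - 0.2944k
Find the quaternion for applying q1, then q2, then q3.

q2 · q1 = 0.4525 - 0.8352i + 0.1562j - 0.2705k
q3 · q2 · q1 = -0.7398 - 0.4515i - 0.0702j - 0.4938k
-0.7398 - 0.4515i - 0.0702j - 0.4938k


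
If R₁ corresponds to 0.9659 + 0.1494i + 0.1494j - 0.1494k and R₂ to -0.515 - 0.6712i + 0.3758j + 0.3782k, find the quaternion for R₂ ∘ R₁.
-0.3968 - 0.8379i + 0.2423j + 0.2858k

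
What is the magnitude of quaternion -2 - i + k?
√6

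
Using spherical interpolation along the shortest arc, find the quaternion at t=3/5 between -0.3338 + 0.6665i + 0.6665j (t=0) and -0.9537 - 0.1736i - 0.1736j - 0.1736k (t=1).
-0.9315 + 0.2387i + 0.2387j - 0.1354k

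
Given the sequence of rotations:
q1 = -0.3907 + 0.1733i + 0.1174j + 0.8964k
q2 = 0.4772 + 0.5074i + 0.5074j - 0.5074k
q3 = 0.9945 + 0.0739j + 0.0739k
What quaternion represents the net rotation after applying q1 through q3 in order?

q2 · q1 = 0.1209 + 0.3989i - 0.685j + 0.5976k
q3 · q2 · q1 = 0.1267 + 0.4915i - 0.6428j + 0.5738k
0.1267 + 0.4915i - 0.6428j + 0.5738k


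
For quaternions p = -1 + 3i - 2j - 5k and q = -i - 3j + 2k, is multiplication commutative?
No: pq = 7 - 18i + 2j - 13k ≠ 7 + 20i + 4j + 9k = qp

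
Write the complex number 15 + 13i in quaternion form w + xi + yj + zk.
15 + 13i + 0j + 0k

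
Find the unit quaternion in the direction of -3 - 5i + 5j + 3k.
-0.3638 - 0.6063i + 0.6063j + 0.3638k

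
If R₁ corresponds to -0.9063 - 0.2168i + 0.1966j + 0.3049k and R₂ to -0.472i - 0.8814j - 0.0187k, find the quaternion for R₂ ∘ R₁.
0.0767 + 0.1627i + 0.9468j - 0.2669k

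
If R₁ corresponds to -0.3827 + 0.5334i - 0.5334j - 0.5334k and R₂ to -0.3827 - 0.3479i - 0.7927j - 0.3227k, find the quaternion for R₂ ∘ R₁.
-0.2629 + 0.1797i + 0.1498j + 0.936k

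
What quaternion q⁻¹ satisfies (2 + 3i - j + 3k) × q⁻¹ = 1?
0.087 - 0.1304i + 0.0435j - 0.1304k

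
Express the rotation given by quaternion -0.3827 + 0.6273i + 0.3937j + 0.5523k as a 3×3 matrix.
[[0.0799, 0.9167, 0.3916], [0.0712, -0.3971, 0.915], [0.9943, -0.0453, -0.097]]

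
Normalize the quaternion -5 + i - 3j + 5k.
-0.6455 + 0.1291i - 0.3873j + 0.6455k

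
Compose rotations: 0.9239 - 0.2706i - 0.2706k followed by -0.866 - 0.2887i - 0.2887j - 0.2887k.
-0.9563 + 0.0457i - 0.2667j - 0.1105k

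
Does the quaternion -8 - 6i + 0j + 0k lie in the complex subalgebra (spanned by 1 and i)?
Yes. The quaternion -8 - 6i has j- and k-coefficients y = z = 0, so it lies in the complex subalgebra spanned by 1 and i.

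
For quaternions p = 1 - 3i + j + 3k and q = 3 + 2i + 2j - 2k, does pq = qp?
No: pq = 13 - 15i + 5j - k ≠ 13 + i + 5j + 15k = qp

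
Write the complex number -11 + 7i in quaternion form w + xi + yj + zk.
-11 + 7i + 0j + 0k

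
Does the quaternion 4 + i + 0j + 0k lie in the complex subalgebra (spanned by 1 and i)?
Yes. The quaternion 4 + i has j- and k-coefficients y = z = 0, so it lies in the complex subalgebra spanned by 1 and i.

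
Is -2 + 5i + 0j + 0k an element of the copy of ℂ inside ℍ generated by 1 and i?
Yes. The quaternion -2 + 5i has j- and k-coefficients y = z = 0, so it lies in the complex subalgebra spanned by 1 and i.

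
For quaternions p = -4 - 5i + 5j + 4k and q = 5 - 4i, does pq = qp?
No: pq = -40 - 9i + 9j + 40k ≠ -40 - 9i + 41j = qp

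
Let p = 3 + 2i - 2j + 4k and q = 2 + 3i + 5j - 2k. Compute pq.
18 - 3i + 27j + 18k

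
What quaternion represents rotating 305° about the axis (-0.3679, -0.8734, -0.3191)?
-0.887 - 0.1699i - 0.4033j - 0.1473k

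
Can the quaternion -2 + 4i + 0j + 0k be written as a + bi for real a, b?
Yes. The quaternion -2 + 4i has j- and k-coefficients y = z = 0, so it lies in the complex subalgebra spanned by 1 and i.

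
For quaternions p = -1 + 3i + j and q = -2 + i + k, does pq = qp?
No: pq = -1 - 6i - 5j - 2k ≠ -1 - 8i + j = qp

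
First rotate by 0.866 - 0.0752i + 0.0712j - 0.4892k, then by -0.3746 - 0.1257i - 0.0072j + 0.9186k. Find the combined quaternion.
0.116 - 0.1426i - 0.1635j + 0.9693k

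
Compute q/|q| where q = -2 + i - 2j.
-0.6667 + 0.3333i - 0.6667j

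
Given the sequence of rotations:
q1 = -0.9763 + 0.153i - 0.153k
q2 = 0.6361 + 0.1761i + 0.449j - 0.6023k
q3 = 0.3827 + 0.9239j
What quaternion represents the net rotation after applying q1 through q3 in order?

q2 · q1 = -0.7401 - 0.1433i - 0.5036j + 0.422k
q3 · q2 · q1 = 0.182 + 0.335i - 0.8765j + 0.2939k
0.182 + 0.335i - 0.8765j + 0.2939k


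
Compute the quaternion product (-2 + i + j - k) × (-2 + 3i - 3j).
4 - 11i + j - 4k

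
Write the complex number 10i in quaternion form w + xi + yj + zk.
0 + 10i + 0j + 0k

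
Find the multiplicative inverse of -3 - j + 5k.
-0.0857 + 0.0286j - 0.1429k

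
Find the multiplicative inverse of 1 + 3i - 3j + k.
0.05 - 0.15i + 0.15j - 0.05k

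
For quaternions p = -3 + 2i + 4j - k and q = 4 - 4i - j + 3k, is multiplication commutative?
No: pq = 3 + 31i + 17j + k ≠ 3 + 9i + 21j - 27k = qp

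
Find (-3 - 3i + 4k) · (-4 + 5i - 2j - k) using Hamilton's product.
31 + 5i + 23j - 7k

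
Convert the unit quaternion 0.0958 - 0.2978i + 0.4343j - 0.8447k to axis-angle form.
axis = (-0.2992, 0.4363, -0.8486), θ = 169°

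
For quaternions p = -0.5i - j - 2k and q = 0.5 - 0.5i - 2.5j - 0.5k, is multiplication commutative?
No: pq = -3.75 - 4.75i + 0.25j - 0.25k ≠ -3.75 + 4.25i - 1.25j - 1.75k = qp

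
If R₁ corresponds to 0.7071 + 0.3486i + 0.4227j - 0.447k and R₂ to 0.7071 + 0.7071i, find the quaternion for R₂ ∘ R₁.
0.2535 + 0.7465i + 0.615j - 0.0172k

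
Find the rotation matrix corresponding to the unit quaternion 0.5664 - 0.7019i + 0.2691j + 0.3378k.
[[0.627, -0.7604, -0.1694], [0.0049, -0.2135, 0.9769], [-0.779, -0.6133, -0.1302]]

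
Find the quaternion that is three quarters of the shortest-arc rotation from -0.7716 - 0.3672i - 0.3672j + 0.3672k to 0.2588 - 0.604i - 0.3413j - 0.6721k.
-0.511 + 0.4092i + 0.1735j + 0.7357k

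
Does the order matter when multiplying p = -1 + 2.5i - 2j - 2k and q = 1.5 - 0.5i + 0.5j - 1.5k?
Yes: pq = -2.25 + 8.25i + 1.25j - 1.25k ≠ -2.25 + 0.25i - 8.25j - 1.75k = qp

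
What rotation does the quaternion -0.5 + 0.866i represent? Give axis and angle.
axis = (1, 0, 0), θ = 4π/3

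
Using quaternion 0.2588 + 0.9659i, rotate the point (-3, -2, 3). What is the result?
(-3, 0.232, -3.598)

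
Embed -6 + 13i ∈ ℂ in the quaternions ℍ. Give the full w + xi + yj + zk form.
-6 + 13i + 0j + 0k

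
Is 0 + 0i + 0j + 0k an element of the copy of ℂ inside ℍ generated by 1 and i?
Yes. The quaternion 0 has j- and k-coefficients y = z = 0, so it lies in the complex subalgebra spanned by 1 and i.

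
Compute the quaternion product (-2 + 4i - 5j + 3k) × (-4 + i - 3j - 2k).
-5 + i + 37j - 15k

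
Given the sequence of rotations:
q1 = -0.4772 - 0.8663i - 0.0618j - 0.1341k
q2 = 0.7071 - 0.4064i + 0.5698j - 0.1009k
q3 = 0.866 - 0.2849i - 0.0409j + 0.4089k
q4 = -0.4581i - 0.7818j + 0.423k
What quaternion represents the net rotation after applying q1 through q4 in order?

q2 · q1 = -0.6678 - 0.5013i - 0.2827j + 0.4721k
q3 · q2 · q1 = -0.9257 - 0.1476i - 0.288j + 0.1958k
q4 · q3 · q2 · q1 = -0.3756 + 0.3928i + 0.751j - 0.375k
-0.3756 + 0.3928i + 0.751j - 0.375k


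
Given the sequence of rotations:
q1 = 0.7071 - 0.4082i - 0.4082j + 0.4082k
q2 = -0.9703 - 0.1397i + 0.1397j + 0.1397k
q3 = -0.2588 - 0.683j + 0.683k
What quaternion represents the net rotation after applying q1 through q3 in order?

q2 · q1 = -0.7431 + 0.4113i + 0.4949j - 0.1832k
q3 · q2 · q1 = 0.6555 - 0.3193i + 0.6604j - 0.1792k
0.6555 - 0.3193i + 0.6604j - 0.1792k


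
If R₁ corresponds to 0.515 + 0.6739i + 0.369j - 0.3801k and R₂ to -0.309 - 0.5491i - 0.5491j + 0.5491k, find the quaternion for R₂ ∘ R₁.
0.6222 - 0.4849i - 0.2355j + 0.5677k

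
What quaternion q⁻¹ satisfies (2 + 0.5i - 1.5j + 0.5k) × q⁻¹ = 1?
0.2963 - 0.0741i + 0.2222j - 0.0741k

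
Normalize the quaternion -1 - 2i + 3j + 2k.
-0.2357 - 0.4714i + 0.7071j + 0.4714k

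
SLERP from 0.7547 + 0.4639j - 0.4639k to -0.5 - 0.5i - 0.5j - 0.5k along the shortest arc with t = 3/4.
0.6565 + 0.4188i + 0.5649j + 0.2727k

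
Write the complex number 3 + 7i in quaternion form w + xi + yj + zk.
3 + 7i + 0j + 0k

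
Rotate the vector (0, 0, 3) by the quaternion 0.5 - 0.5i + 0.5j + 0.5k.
(0, 3, 0)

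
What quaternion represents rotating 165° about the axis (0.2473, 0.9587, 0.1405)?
0.1305 + 0.2452i + 0.9505j + 0.1393k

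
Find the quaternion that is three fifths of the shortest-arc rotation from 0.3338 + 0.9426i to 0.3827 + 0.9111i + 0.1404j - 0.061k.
0.3643 + 0.9267i + 0.0845j - 0.0367k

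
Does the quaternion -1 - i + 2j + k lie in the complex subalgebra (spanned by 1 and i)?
No. The quaternion -1 - i + 2j + k has j-coefficient y = 2 and k-coefficient z = 1, not both zero, so it does not lie in the complex subalgebra spanned by 1 and i.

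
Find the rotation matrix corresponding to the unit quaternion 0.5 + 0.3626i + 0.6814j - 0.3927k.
[[-0.237, 0.8869, 0.3966], [0.1015, 0.4286, -0.8978], [-0.9662, -0.1726, -0.1916]]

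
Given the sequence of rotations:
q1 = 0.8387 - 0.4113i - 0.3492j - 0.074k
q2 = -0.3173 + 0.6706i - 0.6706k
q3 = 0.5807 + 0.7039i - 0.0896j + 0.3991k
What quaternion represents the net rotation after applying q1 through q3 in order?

q2 · q1 = -0.0399 + 0.4588i + 0.4362j - 0.7731k
q3 · q2 · q1 = 0.0015 + 0.1335i + 0.9842j - 0.1167k
0.0015 + 0.1335i + 0.9842j - 0.1167k


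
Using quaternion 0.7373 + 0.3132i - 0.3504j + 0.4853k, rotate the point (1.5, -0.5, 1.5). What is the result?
(0.574, -0.625, 2.008)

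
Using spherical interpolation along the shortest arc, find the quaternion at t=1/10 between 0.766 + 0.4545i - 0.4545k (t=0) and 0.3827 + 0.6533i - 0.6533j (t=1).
0.7546 + 0.4973i - 0.0759j - 0.4213k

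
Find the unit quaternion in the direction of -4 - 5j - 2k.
-0.5963 - 0.7454j - 0.2981k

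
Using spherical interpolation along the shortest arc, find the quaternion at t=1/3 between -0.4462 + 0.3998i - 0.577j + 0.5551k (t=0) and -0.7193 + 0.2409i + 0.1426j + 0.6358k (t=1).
-0.5819 + 0.3727i - 0.3572j + 0.6285k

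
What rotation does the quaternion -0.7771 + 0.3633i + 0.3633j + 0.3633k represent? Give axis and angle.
axis = (√3/3, √3/3, √3/3), θ = 282°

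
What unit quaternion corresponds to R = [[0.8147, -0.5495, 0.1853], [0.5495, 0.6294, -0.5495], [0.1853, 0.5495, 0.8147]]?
0.9026 + 0.3044i + 0.3044k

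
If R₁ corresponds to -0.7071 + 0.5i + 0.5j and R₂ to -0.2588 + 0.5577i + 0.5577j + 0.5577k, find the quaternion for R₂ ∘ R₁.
-0.3747 - 0.8026i - 0.2449j - 0.3943k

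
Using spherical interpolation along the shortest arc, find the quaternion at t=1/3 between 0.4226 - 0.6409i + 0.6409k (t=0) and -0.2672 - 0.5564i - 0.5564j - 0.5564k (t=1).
0.4768 - 0.2712i + 0.2615j + 0.7942k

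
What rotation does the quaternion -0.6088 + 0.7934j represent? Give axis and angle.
axis = (0, 1, 0), θ = 255°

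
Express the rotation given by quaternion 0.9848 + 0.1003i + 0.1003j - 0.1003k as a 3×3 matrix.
[[0.9598, 0.2177, 0.1774], [-0.1774, 0.9598, -0.2177], [-0.2177, 0.1774, 0.9598]]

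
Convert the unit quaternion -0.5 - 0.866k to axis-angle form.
axis = (0, 0, -1), θ = 4π/3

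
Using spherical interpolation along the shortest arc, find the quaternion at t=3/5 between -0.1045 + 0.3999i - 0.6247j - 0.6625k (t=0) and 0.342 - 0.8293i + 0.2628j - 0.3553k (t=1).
-0.3004 + 0.8031i - 0.5081j - 0.0806k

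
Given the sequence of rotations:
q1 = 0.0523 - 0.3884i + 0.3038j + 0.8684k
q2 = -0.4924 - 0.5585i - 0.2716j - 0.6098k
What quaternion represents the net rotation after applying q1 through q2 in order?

q2 · q1 = 0.3694 + 0.1114i + 0.5581j - 0.7347k
0.3694 + 0.1114i + 0.5581j - 0.7347k


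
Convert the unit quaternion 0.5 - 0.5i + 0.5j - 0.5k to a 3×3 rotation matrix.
[[0, 0, 1], [-1, 0, 0], [0, -1, 0]]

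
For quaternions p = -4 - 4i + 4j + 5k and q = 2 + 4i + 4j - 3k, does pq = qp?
No: pq = 7 - 56i - 10k ≠ 7 + 8i - 16j + 54k = qp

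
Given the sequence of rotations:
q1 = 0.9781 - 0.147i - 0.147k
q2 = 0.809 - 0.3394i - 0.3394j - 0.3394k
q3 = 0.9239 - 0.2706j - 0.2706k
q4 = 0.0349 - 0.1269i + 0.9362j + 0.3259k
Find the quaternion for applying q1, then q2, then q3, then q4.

q2 · q1 = 0.6915 - 0.401i - 0.332j - 0.5008k
q3 · q2 · q1 = 0.4135 - 0.3248i - 0.3853j - 0.7583k
q4 · q3 · q2 · q1 = 0.5811 - 0.6482i + 0.1716j + 0.4613k
0.5811 - 0.6482i + 0.1716j + 0.4613k


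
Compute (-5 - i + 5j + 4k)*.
-5 + i - 5j - 4k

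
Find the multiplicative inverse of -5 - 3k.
-0.1471 + 0.0882k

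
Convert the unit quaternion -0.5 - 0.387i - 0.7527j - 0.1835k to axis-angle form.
axis = (-0.4469, -0.8691, -0.2119), θ = 4π/3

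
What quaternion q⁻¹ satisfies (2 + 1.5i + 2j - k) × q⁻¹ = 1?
0.1778 - 0.1333i - 0.1778j + 0.0889k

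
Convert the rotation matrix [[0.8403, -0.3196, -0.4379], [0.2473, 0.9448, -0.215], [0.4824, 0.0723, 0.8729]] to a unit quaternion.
0.9563 + 0.0751i - 0.2406j + 0.1482k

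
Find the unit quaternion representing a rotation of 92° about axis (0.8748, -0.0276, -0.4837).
0.6947 + 0.6293i - 0.0199j - 0.3479k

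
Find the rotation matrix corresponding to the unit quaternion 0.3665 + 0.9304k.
[[-0.7313, -0.682, 0], [0.682, -0.7313, 0], [0, 0, 1]]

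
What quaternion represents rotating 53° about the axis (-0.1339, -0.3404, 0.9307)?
0.8949 - 0.0597i - 0.1519j + 0.4153k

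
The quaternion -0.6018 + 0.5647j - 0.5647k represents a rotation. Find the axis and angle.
axis = (0, √2/2, -√2/2), θ = 254°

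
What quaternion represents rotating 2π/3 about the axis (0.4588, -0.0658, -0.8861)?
0.5 + 0.3973i - 0.057j - 0.7674k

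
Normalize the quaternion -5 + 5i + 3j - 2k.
-0.6299 + 0.6299i + 0.378j - 0.252k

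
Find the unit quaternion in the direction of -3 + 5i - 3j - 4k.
-0.3906 + 0.6509i - 0.3906j - 0.5208k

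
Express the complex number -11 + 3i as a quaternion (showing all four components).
-11 + 3i + 0j + 0k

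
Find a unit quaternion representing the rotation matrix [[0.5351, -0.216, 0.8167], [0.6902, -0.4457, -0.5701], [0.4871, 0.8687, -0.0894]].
0.5 + 0.7194i + 0.1648j + 0.4531k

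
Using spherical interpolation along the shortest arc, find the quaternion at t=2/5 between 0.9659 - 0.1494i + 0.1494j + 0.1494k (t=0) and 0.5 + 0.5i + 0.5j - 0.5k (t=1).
0.9169 + 0.139i + 0.3474j - 0.139k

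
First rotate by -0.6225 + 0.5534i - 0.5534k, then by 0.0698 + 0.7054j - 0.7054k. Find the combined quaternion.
-0.4338 - 0.3517i - 0.8295j + 0.0101k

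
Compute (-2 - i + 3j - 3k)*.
-2 + i - 3j + 3k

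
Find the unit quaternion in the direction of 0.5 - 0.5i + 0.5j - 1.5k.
0.2887 - 0.2887i + 0.2887j - 0.866k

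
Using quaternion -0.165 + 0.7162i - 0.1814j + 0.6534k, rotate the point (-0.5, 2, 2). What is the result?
(1.863, -1.523, -1.568)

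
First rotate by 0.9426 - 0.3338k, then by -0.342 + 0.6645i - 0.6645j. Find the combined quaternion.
-0.3224 + 0.8482i - 0.4045j + 0.1142k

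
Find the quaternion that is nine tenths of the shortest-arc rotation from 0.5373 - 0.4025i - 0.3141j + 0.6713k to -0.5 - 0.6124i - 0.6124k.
0.5367 + 0.5255i - 0.039j + 0.659k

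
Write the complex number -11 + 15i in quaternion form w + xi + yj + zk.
-11 + 15i + 0j + 0k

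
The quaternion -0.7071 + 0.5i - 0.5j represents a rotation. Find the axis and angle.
axis = (√2/2, -√2/2, 0), θ = 3π/2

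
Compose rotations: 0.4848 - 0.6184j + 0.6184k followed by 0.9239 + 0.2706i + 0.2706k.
0.2806 + 0.2985i - 0.7387j + 0.5352k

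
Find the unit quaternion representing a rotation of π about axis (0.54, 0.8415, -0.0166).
0.54i + 0.8415j - 0.0166k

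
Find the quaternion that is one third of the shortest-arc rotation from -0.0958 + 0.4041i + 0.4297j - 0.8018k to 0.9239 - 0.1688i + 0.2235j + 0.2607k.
-0.4779 + 0.3929i + 0.2424j - 0.7473k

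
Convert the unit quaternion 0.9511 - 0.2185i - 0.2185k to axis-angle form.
axis = (-√2/2, 0, -√2/2), θ = 36°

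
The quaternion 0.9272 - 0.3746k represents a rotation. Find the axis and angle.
axis = (0, 0, -1), θ = 44°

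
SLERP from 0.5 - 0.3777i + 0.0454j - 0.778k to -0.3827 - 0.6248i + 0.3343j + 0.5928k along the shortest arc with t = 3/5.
0.5113 + 0.2524i - 0.2115j - 0.7938k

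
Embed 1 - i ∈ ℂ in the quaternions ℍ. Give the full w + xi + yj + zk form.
1 - i + 0j + 0k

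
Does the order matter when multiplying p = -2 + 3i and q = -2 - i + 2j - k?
Yes: pq = 7 - 4i - j + 8k ≠ 7 - 4i - 7j - 4k = qp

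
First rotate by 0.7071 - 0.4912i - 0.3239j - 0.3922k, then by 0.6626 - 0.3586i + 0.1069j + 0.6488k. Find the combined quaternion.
0.5815 - 0.4108i - 0.5984j + 0.3676k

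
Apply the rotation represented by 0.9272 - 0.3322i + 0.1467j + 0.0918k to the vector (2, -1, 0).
(2.148, -0.617, -0.077)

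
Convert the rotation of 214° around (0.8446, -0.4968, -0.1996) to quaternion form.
-0.2924 + 0.8077i - 0.4751j - 0.1909k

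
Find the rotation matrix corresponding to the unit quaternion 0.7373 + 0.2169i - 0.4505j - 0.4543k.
[[0.1813, 0.4745, -0.8614], [-0.8653, 0.4931, 0.0895], [0.4672, 0.7292, 0.5]]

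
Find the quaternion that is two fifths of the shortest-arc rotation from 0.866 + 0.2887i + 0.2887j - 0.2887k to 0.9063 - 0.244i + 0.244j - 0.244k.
0.9146 + 0.0771i + 0.2807j - 0.2807k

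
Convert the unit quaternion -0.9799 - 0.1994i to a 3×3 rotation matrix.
[[1, 0, 0], [0, 0.9205, -0.3908], [0, 0.3908, 0.9205]]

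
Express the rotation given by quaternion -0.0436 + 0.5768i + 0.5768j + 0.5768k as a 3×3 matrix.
[[-0.3308, 0.7157, 0.6151], [0.6151, -0.3308, 0.7157], [0.7157, 0.6151, -0.3308]]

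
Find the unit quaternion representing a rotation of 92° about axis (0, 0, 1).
0.6947 + 0.7193k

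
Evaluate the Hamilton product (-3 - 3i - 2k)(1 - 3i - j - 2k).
-16 + 4i + 3j + 7k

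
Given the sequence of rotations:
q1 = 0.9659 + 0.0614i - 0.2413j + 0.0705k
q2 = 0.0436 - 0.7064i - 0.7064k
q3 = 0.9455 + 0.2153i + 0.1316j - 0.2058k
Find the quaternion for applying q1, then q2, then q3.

q2 · q1 = 0.1353 - 0.8501i - 0.0041j - 0.5088k
q3 · q2 · q1 = 0.2068 - 0.8424i + 0.2984j - 0.3979k
0.2068 - 0.8424i + 0.2984j - 0.3979k


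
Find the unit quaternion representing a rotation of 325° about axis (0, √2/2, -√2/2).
-0.9537 + 0.2126j - 0.2126k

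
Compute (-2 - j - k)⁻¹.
-0.3333 + 0.1667j + 0.1667k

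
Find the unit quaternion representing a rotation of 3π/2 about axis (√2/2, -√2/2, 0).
-0.7071 + 0.5i - 0.5j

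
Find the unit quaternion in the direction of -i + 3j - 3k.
-0.2294i + 0.6882j - 0.6882k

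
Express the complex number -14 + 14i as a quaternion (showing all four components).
-14 + 14i + 0j + 0k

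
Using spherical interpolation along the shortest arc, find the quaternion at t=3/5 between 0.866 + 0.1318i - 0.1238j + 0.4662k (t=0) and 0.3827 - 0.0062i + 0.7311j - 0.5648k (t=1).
0.1961 + 0.0815i - 0.6574j + 0.723k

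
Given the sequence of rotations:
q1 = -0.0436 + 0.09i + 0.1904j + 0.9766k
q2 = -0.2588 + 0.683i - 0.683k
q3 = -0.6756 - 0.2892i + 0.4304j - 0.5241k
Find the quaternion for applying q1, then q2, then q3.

q2 · q1 = 0.6168 + 0.077i - 0.7778j - 0.0929k
q3 · q2 · q1 = -0.1084 - 0.678i + 0.7237j - 0.0687k
-0.1084 - 0.678i + 0.7237j - 0.0687k


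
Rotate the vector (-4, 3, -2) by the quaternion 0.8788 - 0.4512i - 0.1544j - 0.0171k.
(-2.787, -0.257, -4.601)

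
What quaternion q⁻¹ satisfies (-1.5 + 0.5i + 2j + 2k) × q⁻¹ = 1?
-0.1429 - 0.0476i - 0.1905j - 0.1905k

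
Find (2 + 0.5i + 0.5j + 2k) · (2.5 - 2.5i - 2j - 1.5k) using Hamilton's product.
10.25 - 0.5i - 7j + 2.25k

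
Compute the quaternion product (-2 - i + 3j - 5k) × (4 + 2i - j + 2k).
7 - 7i + 6j - 29k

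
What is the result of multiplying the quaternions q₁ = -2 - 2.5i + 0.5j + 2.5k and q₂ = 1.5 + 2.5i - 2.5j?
4.5 - 2.5i + 12j + 8.75k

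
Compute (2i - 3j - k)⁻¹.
-0.1429i + 0.2143j + 0.0714k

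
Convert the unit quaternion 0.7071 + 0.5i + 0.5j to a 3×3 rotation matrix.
[[0.5, 0.5, 0.7071], [0.5, 0.5, -0.7071], [-0.7071, 0.7071, 0]]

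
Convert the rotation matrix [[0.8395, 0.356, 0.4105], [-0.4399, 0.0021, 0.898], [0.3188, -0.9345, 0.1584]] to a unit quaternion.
0.7071 - 0.6479i + 0.0324j - 0.2814k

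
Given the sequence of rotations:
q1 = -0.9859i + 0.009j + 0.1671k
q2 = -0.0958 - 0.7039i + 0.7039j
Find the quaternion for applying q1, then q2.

q2 · q1 = -0.7003 + 0.2121i + 0.1168j + 0.6716k
-0.7003 + 0.2121i + 0.1168j + 0.6716k
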